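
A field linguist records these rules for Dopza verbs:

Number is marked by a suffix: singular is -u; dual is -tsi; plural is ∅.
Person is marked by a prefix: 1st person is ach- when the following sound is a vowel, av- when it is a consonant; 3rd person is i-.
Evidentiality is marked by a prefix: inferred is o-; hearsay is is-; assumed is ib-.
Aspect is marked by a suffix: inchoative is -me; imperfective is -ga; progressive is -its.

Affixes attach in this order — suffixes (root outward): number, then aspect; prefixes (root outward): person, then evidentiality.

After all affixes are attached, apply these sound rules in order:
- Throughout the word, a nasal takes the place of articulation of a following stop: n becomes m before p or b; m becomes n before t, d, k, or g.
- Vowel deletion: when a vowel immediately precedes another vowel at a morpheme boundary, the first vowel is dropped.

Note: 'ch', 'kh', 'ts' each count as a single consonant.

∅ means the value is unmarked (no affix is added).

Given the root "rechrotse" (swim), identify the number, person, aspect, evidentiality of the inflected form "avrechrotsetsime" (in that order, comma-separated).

dual, 1st person, inchoative, inferred

Segment: o-av-rechrotse-tsi-me.
number: -tsi → dual.
person: ach/av- → 1st person.
aspect: -me → inchoative.
evidentiality: o- → inferred.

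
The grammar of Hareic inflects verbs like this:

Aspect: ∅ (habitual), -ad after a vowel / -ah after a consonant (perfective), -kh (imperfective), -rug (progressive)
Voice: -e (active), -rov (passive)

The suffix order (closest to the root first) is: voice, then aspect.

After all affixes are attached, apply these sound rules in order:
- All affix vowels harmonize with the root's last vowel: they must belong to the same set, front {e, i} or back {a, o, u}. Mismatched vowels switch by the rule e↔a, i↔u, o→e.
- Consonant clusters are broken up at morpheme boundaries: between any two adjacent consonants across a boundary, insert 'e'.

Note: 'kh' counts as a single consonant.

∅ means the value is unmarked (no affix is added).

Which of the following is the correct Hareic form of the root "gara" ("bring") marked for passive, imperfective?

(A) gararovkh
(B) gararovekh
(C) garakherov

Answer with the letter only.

B

Attach voice passive -rov → gararov.
Attach aspect imperfective -kh → gararovkh.
Vowel harmony: no change.
Apply epenthesis: gararovkh → gararovekh.
So the correct form is gararovekh, option (B).
(C) garakherov is wrong: it has the affixes in the wrong order.
(A) gararovkh is wrong: it fails to apply the sound rule(s).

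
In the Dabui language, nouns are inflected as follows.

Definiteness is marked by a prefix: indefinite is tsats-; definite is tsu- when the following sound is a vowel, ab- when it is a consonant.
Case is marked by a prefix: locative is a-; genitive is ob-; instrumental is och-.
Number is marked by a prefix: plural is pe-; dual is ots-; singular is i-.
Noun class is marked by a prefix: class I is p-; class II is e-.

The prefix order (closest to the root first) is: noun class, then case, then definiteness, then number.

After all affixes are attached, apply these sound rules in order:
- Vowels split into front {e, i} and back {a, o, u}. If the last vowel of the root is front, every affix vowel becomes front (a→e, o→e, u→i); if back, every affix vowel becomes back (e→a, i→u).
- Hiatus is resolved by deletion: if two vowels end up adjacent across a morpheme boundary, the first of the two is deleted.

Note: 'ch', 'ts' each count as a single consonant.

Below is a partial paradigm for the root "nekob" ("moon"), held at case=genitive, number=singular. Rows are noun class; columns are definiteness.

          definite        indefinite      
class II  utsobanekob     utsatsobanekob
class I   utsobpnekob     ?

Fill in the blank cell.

Attach noun class class I p- → pnekob.
Attach case genitive ob- → obpnekob.
Attach definiteness indefinite tsats- → tsatsobpnekob.
Attach number singular i- → itsatsobpnekob.
Apply vowel harmony: itsatsobpnekob → utsatsobpnekob.
Vowel deletion: no change.

utsatsobpnekob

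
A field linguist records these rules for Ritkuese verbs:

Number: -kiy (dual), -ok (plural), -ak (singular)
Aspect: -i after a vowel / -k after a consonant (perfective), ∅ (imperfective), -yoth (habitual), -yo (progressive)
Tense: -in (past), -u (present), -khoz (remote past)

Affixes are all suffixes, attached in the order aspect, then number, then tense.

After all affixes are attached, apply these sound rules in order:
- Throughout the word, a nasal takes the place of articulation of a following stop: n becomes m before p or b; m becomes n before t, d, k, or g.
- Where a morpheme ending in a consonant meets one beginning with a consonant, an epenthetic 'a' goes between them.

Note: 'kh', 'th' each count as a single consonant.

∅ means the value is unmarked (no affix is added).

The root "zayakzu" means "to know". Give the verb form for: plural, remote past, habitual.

Attach aspect habitual -yoth → zayakzuyoth.
Attach number plural -ok → zayakzuyothok.
Attach tense remote past -khoz → zayakzuyothokkhoz.
Nasal assimilation: no change.
Apply epenthesis: zayakzuyothokkhoz → zayakzuyothokakhoz.

zayakzuyothokakhoz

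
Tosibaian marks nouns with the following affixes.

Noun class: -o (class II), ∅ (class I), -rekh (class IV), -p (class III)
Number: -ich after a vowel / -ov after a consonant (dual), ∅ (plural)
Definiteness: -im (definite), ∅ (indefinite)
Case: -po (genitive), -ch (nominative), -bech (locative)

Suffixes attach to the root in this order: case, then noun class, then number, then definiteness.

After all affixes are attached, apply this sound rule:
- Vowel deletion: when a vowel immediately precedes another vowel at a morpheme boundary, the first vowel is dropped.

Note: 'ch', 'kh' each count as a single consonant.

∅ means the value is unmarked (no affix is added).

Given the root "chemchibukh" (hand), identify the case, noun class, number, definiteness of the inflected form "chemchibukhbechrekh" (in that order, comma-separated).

locative, class IV, plural, indefinite

Segment: chemchibukh-bech-rekh.
case: -bech → locative.
noun class: -rekh → class IV.
number: ∅ → plural.
definiteness: ∅ → indefinite.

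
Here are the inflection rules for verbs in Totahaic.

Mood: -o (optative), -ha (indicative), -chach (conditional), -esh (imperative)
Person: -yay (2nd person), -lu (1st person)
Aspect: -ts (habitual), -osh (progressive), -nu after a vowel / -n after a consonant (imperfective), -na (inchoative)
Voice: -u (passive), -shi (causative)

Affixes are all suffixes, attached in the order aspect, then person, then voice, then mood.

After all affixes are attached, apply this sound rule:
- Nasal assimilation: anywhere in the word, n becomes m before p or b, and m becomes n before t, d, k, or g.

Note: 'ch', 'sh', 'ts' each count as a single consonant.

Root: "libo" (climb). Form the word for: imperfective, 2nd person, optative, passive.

Attach aspect imperfective -nu (after vowel 'o') → libonu.
Attach person 2nd person -yay → libonuyay.
Attach voice passive -u → libonuyayu.
Attach mood optative -o → libonuyayuo.
Nasal assimilation: no change.

libonuyayuo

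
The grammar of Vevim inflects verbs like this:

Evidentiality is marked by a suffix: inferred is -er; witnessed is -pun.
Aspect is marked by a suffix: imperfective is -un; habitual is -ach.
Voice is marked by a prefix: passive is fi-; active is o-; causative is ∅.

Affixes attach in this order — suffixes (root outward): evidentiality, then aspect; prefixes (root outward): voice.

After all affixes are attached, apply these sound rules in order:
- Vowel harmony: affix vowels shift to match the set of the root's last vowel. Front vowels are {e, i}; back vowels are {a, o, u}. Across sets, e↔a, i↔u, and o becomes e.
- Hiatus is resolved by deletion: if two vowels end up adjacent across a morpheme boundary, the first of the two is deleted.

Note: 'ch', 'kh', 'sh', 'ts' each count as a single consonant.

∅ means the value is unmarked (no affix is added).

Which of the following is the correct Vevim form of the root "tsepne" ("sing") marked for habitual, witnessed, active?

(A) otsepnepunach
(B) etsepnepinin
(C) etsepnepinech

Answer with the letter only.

Attach voice active o- → otsepne.
Attach evidentiality witnessed -pun → otsepnepun.
Attach aspect habitual -ach → otsepnepunach.
Apply vowel harmony: otsepnepunach → etsepnepinech.
Vowel deletion: no change.
So the correct form is etsepnepinech, option (C).
(A) otsepnepunach is wrong: it fails to apply the sound rule(s).
(B) etsepnepinin is wrong: it uses imperfective instead of habitual for aspect.

C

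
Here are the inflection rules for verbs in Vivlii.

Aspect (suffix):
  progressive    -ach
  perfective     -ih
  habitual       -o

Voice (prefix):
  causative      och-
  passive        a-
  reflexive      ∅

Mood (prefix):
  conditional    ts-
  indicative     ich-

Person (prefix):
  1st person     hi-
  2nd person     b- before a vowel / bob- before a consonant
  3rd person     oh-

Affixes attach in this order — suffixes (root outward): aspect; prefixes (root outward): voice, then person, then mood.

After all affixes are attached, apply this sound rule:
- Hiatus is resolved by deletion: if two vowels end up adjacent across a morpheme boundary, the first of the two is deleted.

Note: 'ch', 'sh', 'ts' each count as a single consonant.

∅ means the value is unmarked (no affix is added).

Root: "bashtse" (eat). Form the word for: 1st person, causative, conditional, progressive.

tshochbashtsach

Attach aspect progressive -ach → bashtseach.
Attach voice causative och- → ochbashtseach.
Attach person 1st person hi- → hiochbashtseach.
Attach mood conditional ts- → tshiochbashtseach.
Apply vowel deletion: tshiochbashtseach → tshochbashtsach.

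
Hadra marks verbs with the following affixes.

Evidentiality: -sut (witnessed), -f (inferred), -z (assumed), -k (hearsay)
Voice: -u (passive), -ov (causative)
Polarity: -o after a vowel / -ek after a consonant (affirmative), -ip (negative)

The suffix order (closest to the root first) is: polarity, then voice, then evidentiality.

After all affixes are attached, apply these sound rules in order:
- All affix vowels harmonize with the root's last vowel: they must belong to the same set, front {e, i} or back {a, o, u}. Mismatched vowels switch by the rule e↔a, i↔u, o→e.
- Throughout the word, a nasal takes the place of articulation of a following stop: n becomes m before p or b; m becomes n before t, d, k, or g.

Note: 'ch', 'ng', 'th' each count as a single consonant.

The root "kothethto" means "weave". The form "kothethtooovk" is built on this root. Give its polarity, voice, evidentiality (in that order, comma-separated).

Segment: kothethto-o-ov-k.
polarity: -o/ek → affirmative.
voice: -ov → causative.
evidentiality: -k → hearsay.

affirmative, causative, hearsay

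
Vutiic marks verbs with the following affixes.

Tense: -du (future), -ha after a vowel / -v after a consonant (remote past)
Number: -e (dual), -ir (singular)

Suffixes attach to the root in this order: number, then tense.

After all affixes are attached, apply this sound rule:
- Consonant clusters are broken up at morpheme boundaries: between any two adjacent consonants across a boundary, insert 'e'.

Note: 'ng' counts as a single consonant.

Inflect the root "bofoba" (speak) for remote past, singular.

Attach number singular -ir → bofobair.
Attach tense remote past -v (after consonant 'r') → bofobairv.
Apply epenthesis: bofobairv → bofobairev.

bofobairev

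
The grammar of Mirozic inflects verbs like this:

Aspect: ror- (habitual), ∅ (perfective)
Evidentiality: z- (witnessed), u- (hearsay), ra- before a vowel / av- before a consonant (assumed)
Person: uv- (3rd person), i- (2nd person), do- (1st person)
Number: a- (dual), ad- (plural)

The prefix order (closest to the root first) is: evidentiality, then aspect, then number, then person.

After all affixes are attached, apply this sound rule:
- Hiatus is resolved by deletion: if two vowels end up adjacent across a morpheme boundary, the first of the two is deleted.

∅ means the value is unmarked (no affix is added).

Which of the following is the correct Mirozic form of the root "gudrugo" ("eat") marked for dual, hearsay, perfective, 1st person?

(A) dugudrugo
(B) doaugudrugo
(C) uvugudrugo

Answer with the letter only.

Attach evidentiality hearsay u- → ugudrugo.
aspect = perfective: zero marking, form stays ugudrugo.
Attach number dual a- → augudrugo.
Attach person 1st person do- → doaugudrugo.
Apply vowel deletion: doaugudrugo → dugudrugo.
So the correct form is dugudrugo, option (A).
(B) doaugudrugo is wrong: it fails to apply the sound rule(s).
(C) uvugudrugo is wrong: it uses 3rd person instead of 1st person for person.

A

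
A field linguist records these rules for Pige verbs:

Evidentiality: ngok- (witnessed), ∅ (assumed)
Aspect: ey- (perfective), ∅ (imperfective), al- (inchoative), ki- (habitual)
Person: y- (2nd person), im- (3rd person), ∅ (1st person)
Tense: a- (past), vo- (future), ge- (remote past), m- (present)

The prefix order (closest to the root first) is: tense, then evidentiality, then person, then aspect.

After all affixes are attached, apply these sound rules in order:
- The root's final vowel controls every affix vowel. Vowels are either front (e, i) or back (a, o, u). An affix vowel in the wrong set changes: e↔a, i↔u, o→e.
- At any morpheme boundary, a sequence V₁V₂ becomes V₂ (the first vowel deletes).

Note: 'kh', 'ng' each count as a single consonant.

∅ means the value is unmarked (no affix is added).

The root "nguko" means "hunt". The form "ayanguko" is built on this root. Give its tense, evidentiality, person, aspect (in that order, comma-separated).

past, assumed, 1st person, perfective

Segment: ey-a-nguko.
tense: a- → past.
evidentiality: ∅ → assumed.
person: ∅ → 1st person.
aspect: ey- → perfective.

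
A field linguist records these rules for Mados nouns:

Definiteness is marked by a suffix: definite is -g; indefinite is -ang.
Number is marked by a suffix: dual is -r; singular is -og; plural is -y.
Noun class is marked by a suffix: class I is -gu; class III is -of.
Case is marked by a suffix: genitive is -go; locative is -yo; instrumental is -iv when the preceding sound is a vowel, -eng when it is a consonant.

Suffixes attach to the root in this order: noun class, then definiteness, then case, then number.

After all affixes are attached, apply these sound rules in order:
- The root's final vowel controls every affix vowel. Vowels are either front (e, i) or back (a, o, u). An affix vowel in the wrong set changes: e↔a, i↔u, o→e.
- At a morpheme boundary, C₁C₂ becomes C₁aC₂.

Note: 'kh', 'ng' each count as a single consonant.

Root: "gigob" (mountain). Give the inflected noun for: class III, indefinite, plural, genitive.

gigobofangagoy

Attach noun class class III -of → gigobof.
Attach definiteness indefinite -ang → gigobofang.
Attach case genitive -go → gigobofanggo.
Attach number plural -y → gigobofanggoy.
Vowel harmony: no change.
Apply epenthesis: gigobofanggoy → gigobofangagoy.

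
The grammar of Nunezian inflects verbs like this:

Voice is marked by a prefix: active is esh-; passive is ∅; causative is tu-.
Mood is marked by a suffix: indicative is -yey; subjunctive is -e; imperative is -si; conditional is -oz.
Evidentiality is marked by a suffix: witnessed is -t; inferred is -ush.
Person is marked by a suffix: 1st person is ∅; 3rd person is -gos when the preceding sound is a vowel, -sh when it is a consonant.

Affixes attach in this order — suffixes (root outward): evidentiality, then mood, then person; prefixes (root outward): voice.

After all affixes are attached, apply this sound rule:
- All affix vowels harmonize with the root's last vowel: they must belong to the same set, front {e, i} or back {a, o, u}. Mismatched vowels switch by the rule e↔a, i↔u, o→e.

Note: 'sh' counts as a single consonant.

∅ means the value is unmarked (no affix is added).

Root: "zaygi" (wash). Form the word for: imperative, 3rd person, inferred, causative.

Attach evidentiality inferred -ush → zaygiush.
Attach mood imperative -si → zaygiushsi.
Attach voice causative tu- → tuzaygiushsi.
Attach person 3rd person -gos (after vowel 'i') → tuzaygiushsigos.
Apply vowel harmony: tuzaygiushsigos → tizaygiishsiges.

tizaygiishsiges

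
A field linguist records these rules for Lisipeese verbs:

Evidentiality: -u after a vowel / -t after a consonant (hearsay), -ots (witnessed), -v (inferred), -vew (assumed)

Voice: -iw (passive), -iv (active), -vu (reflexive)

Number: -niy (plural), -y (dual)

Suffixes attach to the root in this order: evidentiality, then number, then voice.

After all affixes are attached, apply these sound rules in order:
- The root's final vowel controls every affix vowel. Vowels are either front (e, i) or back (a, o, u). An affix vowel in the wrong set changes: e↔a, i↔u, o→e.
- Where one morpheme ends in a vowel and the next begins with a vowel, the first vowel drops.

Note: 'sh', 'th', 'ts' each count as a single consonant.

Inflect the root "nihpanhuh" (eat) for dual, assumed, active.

Attach evidentiality assumed -vew → nihpanhuhvew.
Attach number dual -y → nihpanhuhvewy.
Attach voice active -iv → nihpanhuhvewyiv.
Apply vowel harmony: nihpanhuhvewyiv → nihpanhuhvawyuv.
Vowel deletion: no change.

nihpanhuhvawyuv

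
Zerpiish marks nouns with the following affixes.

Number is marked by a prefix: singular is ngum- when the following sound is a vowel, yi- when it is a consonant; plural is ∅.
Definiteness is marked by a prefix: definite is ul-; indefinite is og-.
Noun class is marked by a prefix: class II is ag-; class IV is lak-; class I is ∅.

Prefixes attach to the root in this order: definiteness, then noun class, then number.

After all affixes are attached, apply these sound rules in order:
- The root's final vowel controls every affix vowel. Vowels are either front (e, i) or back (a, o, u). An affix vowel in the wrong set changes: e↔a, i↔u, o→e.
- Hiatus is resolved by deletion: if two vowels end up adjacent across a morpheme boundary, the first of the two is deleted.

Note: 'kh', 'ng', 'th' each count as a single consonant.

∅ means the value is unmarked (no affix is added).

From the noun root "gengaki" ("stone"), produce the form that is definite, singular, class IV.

yilekilgengaki

Attach definiteness definite ul- → ulgengaki.
Attach noun class class IV lak- → lakulgengaki.
Attach number singular yi- (before consonant 'l') → yilakulgengaki.
Apply vowel harmony: yilakulgengaki → yilekilgengaki.
Vowel deletion: no change.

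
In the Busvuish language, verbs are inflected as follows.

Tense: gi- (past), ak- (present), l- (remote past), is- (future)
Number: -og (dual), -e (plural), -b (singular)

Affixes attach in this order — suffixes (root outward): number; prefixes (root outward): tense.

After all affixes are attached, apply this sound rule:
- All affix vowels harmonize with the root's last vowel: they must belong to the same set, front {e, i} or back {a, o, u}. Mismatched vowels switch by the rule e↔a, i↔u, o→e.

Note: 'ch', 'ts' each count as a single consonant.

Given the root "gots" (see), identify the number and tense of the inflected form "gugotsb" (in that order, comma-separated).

Segment: gi-gots-b.
number: -b → singular.
tense: gi- → past.

singular, past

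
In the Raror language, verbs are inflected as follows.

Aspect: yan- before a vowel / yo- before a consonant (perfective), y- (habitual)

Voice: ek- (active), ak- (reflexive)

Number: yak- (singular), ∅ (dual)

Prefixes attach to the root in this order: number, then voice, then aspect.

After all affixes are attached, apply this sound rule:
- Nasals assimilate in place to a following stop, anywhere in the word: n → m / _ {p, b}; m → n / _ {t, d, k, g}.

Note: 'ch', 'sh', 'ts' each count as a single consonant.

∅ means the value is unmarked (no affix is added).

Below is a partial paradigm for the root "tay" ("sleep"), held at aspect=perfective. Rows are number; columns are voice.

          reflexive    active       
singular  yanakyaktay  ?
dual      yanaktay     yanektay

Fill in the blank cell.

Attach number singular yak- → yaktay.
Attach voice active ek- → ekyaktay.
Attach aspect perfective yan- (before vowel 'e') → yanekyaktay.
Nasal assimilation: no change.

yanekyaktay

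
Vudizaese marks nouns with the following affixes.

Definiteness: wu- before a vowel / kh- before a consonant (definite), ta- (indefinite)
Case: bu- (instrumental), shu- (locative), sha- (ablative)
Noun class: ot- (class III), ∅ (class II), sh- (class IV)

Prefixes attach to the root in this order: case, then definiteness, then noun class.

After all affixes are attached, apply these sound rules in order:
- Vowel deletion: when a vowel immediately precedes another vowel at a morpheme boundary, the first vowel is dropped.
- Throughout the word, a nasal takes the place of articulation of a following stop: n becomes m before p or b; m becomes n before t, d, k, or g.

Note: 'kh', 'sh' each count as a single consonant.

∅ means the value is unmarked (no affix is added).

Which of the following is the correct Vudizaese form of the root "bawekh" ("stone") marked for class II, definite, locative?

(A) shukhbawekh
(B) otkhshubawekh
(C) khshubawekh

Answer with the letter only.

Attach case locative shu- → shubawekh.
Attach definiteness definite kh- (before consonant 'sh') → khshubawekh.
noun class = class II: zero marking, form stays khshubawekh.
Vowel deletion: no change.
Nasal assimilation: no change.
So the correct form is khshubawekh, option (C).
(A) shukhbawekh is wrong: it has the affixes in the wrong order.
(B) otkhshubawekh is wrong: it uses class III instead of class II for noun class.

C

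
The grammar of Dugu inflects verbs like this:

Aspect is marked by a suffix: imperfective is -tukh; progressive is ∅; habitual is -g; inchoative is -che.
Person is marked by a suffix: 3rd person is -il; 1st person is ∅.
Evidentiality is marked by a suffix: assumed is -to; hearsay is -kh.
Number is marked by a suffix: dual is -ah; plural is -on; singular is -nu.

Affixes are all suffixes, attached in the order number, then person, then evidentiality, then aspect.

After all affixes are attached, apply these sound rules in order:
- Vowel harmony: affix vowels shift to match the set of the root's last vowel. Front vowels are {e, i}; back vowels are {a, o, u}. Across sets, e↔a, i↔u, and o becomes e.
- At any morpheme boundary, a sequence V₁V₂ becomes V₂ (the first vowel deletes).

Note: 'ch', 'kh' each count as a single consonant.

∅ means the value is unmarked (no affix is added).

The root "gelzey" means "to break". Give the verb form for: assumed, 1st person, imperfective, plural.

gelzeyentetikh

Attach number plural -on → gelzeyon.
person = 1st person: zero marking, form stays gelzeyon.
Attach evidentiality assumed -to → gelzeyonto.
Attach aspect imperfective -tukh → gelzeyontotukh.
Apply vowel harmony: gelzeyontotukh → gelzeyentetikh.
Vowel deletion: no change.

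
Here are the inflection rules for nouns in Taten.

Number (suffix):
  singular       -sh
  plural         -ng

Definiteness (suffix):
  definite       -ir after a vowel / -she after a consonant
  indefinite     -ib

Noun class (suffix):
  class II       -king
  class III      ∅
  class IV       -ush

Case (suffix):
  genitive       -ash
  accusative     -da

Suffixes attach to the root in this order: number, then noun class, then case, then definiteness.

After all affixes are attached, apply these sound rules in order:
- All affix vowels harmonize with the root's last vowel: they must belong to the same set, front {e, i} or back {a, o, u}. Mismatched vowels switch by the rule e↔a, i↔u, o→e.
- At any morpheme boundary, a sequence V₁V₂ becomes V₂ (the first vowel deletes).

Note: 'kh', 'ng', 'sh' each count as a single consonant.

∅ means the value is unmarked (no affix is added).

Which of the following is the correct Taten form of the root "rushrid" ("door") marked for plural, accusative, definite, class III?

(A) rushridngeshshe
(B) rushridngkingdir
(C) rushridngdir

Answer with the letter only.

Attach number plural -ng → rushridng.
noun class = class III: zero marking, form stays rushridng.
Attach case accusative -da → rushridngda.
Attach definiteness definite -ir (after vowel 'a') → rushridngdair.
Apply vowel harmony: rushridngdair → rushridngdeir.
Apply vowel deletion: rushridngdeir → rushridngdir.
So the correct form is rushridngdir, option (C).
(B) rushridngkingdir is wrong: it uses class II instead of class III for noun class.
(A) rushridngeshshe is wrong: it uses genitive instead of accusative for case.

C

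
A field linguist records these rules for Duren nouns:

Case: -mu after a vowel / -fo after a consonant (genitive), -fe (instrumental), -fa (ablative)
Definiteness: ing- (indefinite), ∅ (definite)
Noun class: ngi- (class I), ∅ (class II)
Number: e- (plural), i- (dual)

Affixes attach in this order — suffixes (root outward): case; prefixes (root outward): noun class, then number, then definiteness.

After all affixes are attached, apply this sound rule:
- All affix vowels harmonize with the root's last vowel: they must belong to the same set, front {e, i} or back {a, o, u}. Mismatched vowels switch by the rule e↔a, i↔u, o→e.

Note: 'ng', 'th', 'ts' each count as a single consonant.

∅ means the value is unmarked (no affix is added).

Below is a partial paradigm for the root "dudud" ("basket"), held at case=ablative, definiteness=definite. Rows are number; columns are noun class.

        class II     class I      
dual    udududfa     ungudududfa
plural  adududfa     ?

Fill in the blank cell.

Attach noun class class I ngi- → ngidudud.
Attach case ablative -fa → ngidududfa.
Attach number plural e- → engidududfa.
definiteness = definite: zero marking, form stays engidududfa.
Apply vowel harmony: engidududfa → angudududfa.

angudududfa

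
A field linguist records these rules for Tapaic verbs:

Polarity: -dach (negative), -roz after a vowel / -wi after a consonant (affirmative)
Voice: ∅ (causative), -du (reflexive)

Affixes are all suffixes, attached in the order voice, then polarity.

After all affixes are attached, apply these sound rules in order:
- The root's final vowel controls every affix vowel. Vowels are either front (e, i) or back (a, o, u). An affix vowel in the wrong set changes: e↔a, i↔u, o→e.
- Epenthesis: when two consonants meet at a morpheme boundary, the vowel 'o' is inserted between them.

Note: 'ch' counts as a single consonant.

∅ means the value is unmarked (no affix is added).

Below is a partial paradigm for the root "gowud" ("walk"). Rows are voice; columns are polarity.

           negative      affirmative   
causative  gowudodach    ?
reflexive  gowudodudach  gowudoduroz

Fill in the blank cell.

gowudowu

voice = causative: zero marking, form stays gowud.
Attach polarity affirmative -wi (after consonant 'd') → gowudwi.
Apply vowel harmony: gowudwi → gowudwu.
Apply epenthesis: gowudwu → gowudowu.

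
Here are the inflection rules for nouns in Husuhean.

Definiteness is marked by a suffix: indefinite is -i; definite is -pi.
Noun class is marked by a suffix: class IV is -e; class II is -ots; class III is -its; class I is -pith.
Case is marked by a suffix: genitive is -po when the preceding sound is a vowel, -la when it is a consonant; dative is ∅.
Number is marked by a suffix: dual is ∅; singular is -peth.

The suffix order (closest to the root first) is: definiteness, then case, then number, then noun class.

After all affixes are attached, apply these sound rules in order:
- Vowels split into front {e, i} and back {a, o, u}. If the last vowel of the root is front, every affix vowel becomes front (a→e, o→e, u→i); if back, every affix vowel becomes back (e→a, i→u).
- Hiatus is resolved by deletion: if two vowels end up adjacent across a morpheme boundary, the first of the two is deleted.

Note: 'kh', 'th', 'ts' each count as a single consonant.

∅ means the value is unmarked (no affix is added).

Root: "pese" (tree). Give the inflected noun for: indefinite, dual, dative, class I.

pesipith

Attach definiteness indefinite -i → pesei.
case = dative: zero marking, form stays pesei.
number = dual: zero marking, form stays pesei.
Attach noun class class I -pith → peseipith.
Vowel harmony: no change.
Apply vowel deletion: peseipith → pesipith.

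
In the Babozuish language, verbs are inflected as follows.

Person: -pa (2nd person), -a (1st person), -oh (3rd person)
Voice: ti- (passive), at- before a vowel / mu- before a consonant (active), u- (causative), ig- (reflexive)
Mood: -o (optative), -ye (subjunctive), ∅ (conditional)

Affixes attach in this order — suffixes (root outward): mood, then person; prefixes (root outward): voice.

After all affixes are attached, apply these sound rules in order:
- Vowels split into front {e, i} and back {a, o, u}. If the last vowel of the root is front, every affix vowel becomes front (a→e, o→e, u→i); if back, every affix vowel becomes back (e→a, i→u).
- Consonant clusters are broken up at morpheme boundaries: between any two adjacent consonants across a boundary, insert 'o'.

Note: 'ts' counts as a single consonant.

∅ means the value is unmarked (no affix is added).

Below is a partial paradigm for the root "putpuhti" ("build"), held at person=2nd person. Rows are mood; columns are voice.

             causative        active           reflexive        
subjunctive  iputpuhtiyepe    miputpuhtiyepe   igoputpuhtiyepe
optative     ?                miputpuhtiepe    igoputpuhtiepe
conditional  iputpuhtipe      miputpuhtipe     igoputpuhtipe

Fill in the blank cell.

iputpuhtiepe

Attach mood optative -o → putpuhtio.
Attach person 2nd person -pa → putpuhtiopa.
Attach voice causative u- → uputpuhtiopa.
Apply vowel harmony: uputpuhtiopa → iputpuhtiepe.
Epenthesis: no change.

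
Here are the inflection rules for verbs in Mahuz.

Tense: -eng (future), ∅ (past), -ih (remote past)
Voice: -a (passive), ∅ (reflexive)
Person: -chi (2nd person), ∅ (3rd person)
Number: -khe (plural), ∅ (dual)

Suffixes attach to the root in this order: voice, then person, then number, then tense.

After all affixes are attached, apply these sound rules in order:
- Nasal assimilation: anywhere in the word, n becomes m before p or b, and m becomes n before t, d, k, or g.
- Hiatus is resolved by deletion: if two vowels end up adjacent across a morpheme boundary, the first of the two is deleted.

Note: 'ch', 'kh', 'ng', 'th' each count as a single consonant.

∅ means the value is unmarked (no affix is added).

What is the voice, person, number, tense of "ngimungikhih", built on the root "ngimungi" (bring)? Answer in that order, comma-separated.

Segment: ngimungi-khe-ih.
voice: ∅ → reflexive.
person: ∅ → 3rd person.
number: -khe → plural.
tense: -ih → remote past.

reflexive, 3rd person, plural, remote past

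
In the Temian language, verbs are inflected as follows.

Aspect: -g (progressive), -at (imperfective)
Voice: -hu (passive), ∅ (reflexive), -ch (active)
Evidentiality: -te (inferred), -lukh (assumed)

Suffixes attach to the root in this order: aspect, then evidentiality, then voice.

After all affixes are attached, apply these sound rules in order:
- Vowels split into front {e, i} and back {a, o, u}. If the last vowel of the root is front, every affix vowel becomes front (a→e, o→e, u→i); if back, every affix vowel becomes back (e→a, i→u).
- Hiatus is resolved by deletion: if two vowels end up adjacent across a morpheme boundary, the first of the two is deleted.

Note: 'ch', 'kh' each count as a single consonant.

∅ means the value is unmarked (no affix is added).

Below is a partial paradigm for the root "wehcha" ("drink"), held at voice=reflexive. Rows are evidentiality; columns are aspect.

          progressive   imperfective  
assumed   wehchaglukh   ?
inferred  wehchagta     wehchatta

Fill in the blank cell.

wehchatlukh

Attach aspect imperfective -at → wehchaat.
Attach evidentiality assumed -lukh → wehchaatlukh.
voice = reflexive: zero marking, form stays wehchaatlukh.
Vowel harmony: no change.
Apply vowel deletion: wehchaatlukh → wehchatlukh.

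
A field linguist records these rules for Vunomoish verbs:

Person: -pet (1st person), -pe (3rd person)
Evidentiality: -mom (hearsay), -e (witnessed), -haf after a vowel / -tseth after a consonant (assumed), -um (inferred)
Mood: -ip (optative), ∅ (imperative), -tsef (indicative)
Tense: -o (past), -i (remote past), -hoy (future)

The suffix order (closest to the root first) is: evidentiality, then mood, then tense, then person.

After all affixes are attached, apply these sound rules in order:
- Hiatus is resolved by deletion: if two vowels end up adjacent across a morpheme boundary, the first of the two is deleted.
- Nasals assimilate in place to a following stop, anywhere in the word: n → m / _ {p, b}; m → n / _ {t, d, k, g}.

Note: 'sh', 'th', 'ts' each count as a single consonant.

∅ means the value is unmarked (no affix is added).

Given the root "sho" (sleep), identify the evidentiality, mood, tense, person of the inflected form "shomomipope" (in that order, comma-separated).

Segment: sho-mom-ip-o-pe.
evidentiality: -mom → hearsay.
mood: -ip → optative.
tense: -o → past.
person: -pe → 3rd person.

hearsay, optative, past, 3rd person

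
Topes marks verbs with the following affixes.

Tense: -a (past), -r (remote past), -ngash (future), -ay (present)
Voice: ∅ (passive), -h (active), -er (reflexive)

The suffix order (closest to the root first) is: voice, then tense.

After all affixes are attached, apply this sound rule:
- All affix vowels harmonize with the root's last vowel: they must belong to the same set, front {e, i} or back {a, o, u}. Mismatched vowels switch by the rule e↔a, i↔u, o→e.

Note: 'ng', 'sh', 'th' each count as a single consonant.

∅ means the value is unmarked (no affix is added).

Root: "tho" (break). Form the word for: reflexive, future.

Attach voice reflexive -er → thoer.
Attach tense future -ngash → thoerngash.
Apply vowel harmony: thoerngash → thoarngash.

thoarngash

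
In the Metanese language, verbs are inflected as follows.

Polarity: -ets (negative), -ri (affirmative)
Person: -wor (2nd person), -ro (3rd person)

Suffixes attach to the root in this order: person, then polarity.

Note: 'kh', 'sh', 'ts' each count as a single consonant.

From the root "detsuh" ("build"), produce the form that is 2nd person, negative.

detsuhworets

Attach person 2nd person -wor → detsuhwor.
Attach polarity negative -ets → detsuhworets.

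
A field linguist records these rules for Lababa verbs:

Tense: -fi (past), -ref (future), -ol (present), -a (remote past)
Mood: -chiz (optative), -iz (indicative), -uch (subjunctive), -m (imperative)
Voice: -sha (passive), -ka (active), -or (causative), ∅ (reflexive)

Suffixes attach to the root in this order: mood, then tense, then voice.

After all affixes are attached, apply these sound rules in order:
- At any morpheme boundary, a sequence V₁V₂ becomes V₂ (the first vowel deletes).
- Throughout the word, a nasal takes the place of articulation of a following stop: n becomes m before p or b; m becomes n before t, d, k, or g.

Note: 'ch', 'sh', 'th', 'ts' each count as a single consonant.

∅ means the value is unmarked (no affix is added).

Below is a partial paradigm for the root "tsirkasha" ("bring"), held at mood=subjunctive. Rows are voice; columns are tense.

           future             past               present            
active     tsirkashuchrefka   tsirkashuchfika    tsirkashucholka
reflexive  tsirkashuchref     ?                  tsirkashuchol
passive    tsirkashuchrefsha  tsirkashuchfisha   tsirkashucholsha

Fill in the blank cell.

tsirkashuchfi

Attach mood subjunctive -uch → tsirkashauch.
Attach tense past -fi → tsirkashauchfi.
voice = reflexive: zero marking, form stays tsirkashauchfi.
Apply vowel deletion: tsirkashauchfi → tsirkashuchfi.
Nasal assimilation: no change.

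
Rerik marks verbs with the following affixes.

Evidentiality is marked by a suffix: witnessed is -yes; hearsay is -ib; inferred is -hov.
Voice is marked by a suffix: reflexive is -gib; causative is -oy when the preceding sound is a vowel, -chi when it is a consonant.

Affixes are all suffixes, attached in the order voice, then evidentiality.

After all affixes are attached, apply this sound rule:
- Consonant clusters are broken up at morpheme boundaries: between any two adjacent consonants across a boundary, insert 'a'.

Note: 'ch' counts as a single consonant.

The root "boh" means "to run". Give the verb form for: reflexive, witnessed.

bohagibayes

Attach voice reflexive -gib → bohgib.
Attach evidentiality witnessed -yes → bohgibyes.
Apply epenthesis: bohgibyes → bohagibayes.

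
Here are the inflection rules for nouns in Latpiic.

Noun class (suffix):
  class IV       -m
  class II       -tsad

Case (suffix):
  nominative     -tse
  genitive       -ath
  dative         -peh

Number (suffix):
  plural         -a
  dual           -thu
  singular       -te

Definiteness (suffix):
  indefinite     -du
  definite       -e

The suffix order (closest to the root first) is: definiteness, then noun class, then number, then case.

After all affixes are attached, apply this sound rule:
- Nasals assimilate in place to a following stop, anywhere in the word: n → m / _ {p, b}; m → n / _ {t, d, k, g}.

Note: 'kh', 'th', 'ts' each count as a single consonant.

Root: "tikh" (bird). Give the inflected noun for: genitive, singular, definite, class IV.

Attach definiteness definite -e → tikhe.
Attach noun class class IV -m → tikhem.
Attach number singular -te → tikhemte.
Attach case genitive -ath → tikhemteath.
Apply nasal assimilation: tikhemteath → tikhenteath.

tikhenteath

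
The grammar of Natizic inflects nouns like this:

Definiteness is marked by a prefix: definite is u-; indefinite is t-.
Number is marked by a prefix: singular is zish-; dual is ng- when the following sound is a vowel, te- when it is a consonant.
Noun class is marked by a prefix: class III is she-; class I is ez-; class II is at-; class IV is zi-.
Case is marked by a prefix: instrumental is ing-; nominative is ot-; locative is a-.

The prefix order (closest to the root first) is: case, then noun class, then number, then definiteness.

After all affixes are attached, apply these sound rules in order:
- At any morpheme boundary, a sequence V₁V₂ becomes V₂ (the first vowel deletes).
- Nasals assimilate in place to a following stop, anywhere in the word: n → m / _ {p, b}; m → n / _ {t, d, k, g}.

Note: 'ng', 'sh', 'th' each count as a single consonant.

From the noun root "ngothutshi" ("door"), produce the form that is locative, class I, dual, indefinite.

tngezangothutshi

Attach case locative a- → angothutshi.
Attach noun class class I ez- → ezangothutshi.
Attach number dual ng- (before vowel 'e') → ngezangothutshi.
Attach definiteness indefinite t- → tngezangothutshi.
Vowel deletion: no change.
Nasal assimilation: no change.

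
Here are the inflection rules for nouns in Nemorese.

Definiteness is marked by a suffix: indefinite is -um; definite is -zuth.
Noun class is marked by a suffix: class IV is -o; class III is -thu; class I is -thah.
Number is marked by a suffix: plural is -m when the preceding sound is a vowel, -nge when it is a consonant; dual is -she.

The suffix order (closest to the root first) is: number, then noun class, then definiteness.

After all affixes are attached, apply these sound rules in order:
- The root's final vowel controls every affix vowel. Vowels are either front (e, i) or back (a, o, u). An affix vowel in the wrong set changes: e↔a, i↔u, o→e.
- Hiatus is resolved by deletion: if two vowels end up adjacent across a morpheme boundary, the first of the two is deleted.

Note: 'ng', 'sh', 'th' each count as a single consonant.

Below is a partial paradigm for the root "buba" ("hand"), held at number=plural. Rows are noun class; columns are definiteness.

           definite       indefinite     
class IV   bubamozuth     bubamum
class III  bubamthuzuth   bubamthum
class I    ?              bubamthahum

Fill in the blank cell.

Attach number plural -m (after vowel 'a') → bubam.
Attach noun class class I -thah → bubamthah.
Attach definiteness definite -zuth → bubamthahzuth.
Vowel harmony: no change.
Vowel deletion: no change.

bubamthahzuth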